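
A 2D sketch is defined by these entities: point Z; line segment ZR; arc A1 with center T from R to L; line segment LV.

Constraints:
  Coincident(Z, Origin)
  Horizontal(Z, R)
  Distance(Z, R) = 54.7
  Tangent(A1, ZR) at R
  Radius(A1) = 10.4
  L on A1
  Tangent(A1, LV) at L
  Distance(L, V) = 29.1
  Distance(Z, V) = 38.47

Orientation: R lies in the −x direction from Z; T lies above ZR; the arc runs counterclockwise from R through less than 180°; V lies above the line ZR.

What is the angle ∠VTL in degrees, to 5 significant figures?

70.334°

Checks: |TL| = 10.40 ✓; ∠(TL, LV) = 90.00° ✓; |LV| = 29.10 ✓; |ZV| = 38.47 ✓.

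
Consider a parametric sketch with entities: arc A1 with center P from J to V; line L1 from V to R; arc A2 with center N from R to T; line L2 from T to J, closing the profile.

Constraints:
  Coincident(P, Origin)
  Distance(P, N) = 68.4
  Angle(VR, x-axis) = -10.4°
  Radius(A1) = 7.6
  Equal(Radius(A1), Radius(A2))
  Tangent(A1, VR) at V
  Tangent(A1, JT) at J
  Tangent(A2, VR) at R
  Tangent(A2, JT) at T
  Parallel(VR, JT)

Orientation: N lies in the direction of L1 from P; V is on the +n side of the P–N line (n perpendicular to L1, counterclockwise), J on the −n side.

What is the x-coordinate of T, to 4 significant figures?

65.90

The slot axis is L1's direction at -10.4°, so u = (cos -10.4°, sin -10.4°) = (0.9836, -0.1805) and n = (−sin -10.4°, cos -10.4°) = (0.1805, 0.9836). P is at the origin and N lies 68.4 along u from P, so N = 68.4·u = (67.28, -12.35). Tangency of A1 to both parallel lines with radius 7.6 puts V and J at P ± 7.6·n: V = (1.372, 7.475), J = (-1.372, -7.475). Equal radii place R and T the same way about N: R = N + 7.6·n = (68.65, -4.872), T = N − 7.6·n = (65.90, -19.82). So T.x = 65.90.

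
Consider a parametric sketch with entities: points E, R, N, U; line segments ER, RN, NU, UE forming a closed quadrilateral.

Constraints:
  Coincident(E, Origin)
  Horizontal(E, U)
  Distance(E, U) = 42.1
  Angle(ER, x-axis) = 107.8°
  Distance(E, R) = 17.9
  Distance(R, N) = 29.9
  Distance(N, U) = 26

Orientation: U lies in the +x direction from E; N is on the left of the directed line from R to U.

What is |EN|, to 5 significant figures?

30.903

E is at the origin; E and U share the same y with |EU| = 42.1 and U in +x, so U = (42.1, 0). ER runs at 107.8° with |ER| = 17.9, so R = (-5.4719, 17.043). N is determined by |RN| = 29.9 and |NU| = 26.0 together: it lies at the intersection of circle(R, 29.9) and circle(U, 26.0). With |RU| = 50.533, the foot of the radical line on RU is 27.423 from R and the perpendicular offset is √(29.9² − 27.423²) = 11.915. Taking the left-of-RU solution: N = (24.363, 19.011).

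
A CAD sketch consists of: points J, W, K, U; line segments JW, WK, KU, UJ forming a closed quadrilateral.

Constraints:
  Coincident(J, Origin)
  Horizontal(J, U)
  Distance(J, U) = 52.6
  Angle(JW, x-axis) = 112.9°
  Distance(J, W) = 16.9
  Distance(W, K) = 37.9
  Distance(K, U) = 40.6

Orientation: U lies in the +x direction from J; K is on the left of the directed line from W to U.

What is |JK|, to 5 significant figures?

42.234

J is at the origin; J and U share the same y with |JU| = 52.6 and U in +x, so U = (52.6, 0). JW runs at 112.9° with |JW| = 16.9, so W = (-6.5762, 15.568). K is determined by |WK| = 37.9 and |KU| = 40.6 together: it lies at the intersection of circle(W, 37.9) and circle(U, 40.6). With |WU| = 61.190, the foot of the radical line on WU is 28.863 from W and the perpendicular offset is √(37.9² − 28.863²) = 24.563. Taking the left-of-WU solution: K = (27.586, 31.979).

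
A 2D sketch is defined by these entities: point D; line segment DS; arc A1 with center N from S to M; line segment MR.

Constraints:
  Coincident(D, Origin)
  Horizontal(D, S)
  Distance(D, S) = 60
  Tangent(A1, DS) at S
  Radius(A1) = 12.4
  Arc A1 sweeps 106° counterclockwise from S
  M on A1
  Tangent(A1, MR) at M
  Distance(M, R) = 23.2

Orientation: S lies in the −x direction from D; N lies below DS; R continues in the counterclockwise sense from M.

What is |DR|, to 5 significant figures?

75.806

On A1, S sits at bearing 90° from N; a 106° counterclockwise sweep puts M at bearing 196°, so M = N + 12.4·(cos 196°, sin 196°) = (-71.920, -15.818). Since A1 is tangent to MR there, NM ⟂ MR, so MR runs along (−sin 196°, cos 196°); with |MR| = 23.2, R = (-65.525, -38.119). Then |DR| = |R − D| = 75.806.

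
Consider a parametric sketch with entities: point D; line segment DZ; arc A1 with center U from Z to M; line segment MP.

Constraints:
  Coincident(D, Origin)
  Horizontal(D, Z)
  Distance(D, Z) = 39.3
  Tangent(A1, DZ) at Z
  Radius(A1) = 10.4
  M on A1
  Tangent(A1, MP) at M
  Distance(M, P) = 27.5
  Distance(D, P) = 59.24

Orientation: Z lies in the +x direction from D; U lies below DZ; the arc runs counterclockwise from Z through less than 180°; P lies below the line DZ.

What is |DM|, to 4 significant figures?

34.14

Checks: |UM| = 10.40 ✓; ∠(UM, MP) = 90.00° ✓; |MP| = 27.50 ✓; |DP| = 59.24 ✓.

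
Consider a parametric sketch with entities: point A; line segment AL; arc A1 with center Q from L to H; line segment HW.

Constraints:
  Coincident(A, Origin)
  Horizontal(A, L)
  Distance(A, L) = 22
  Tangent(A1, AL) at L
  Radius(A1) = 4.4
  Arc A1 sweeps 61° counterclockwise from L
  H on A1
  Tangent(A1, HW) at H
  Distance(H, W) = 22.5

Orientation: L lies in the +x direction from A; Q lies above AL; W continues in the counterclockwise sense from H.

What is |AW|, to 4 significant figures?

42.81

A is at the origin; A and L share the same y with |AL| = 22.0 and L on the +x side, so L = (22.00, 0.000). The tangent condition forces QL to be normal to AL, so Q = L + (0, 4.4) = (22.00, 4.400). On A1, L sits at bearing -90° from Q; a 61° counterclockwise sweep puts H at bearing -29°, so H = Q + 4.4·(cos -29°, sin -29°) = (25.85, 2.267). The tangent condition forces QH to be normal to HW, so HW runs along (−sin -29°, cos -29°); with |HW| = 22.5, W = (36.76, 21.95). Then |AW| = |W − A| = 42.81.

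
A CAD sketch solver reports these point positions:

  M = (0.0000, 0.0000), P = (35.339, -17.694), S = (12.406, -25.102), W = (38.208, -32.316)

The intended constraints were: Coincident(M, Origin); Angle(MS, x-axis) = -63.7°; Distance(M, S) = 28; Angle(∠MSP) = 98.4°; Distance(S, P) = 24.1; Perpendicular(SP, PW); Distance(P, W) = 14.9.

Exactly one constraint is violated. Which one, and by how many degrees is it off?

Perpendicular(SP, PW) — off by 6.80°.

M = (0.00, 0.00) ✓; MS at -63.70° ✓; |MS| = 28.00 ✓; ∠MSP = 98.40° ✓; |SP| = 24.10 ✓; ∠(SP, PW) = 96.80° ✗; |PW| = 14.90 ✓.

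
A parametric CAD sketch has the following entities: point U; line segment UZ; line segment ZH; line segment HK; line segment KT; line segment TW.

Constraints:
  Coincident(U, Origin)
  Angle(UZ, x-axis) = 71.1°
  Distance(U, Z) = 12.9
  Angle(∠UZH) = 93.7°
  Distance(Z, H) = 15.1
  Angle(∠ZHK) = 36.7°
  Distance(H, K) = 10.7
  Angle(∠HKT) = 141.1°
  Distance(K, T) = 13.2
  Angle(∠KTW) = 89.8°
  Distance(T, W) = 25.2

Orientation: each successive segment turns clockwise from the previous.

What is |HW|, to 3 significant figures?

28.3

∠HKT = 141.1° gives KT at 163° from the x-axis; with |KT| = 13.2, T = (-3.80, 8.27). ∠KTW = 89.8° gives TW at 72.4° from the x-axis; with |TW| = 25.2, W = (3.82, 32.3). Then |HW| = |W − H| = 28.3.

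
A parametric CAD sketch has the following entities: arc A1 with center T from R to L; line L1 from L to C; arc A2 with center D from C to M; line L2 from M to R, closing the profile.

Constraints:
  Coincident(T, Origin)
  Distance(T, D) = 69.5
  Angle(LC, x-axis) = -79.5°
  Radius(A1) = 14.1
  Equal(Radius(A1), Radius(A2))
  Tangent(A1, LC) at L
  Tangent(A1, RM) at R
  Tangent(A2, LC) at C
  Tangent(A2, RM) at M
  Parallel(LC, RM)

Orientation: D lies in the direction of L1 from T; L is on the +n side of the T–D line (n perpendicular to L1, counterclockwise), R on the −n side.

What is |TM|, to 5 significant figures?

70.916

The slot axis is L1's direction at -79.5°, so u = (cos -79.5°, sin -79.5°) = (0.18224, -0.98325) and n = (−sin -79.5°, cos -79.5°) = (0.98325, 0.18224). T is at the origin and D lies 69.5 along u from T, so D = 69.5·u = (12.665, -68.336). Tangency of A1 to both parallel lines with radius 14.1 puts L and R at T ± 14.1·n: L = (13.864, 2.5695), R = (-13.864, -2.5695). Equal radii place C and M the same way about D: C = D + 14.1·n = (26.529, -65.767), M = D − 14.1·n = (-1.1985, -70.906). Then |TM| = |M − T| = 70.916.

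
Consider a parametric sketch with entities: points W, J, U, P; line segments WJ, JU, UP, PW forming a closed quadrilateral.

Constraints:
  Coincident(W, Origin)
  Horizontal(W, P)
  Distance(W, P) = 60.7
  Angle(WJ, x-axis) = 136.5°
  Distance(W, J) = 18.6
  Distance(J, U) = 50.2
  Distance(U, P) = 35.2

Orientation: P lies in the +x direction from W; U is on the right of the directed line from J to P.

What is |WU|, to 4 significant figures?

32.09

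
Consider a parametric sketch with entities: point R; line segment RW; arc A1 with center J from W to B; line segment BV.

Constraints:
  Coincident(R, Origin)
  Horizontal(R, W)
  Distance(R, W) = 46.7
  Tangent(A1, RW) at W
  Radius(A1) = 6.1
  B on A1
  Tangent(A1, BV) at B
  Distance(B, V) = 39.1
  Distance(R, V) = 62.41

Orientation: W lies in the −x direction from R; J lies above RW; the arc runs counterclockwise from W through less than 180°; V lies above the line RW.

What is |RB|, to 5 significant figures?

41.115

Checks: |JB| = 6.100 ✓; ∠(JB, BV) = 90.00° ✓; |BV| = 39.10 ✓; |RV| = 62.41 ✓.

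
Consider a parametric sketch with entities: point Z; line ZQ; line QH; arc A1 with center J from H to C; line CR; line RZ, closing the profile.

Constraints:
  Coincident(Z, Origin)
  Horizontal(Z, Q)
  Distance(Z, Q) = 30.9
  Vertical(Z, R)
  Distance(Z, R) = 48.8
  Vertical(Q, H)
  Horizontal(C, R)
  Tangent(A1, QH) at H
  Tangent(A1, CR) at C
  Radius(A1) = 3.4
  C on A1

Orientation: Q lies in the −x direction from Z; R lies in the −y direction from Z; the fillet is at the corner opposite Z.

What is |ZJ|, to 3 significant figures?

53.1

Z is at the origin; ZQ is horizontal with |ZQ| = 30.9 and Q on the −x side, so Q = (-30.9, 0.00). Z and R share the same x with |ZR| = 48.8 and R on the −y side, so R = (0.00, -48.8). The virtual corner opposite Z is at (-30.9, -48.8). Since A1 is tangent to QH there, JH ⟂ QH and tangency of A1 to CR means the radius JC is perpendicular to CR, with radius 3.4, so the center J sits 3.4 in from both sides at J = (-27.5, -45.4). Then |ZJ| = |J − Z| = 53.1.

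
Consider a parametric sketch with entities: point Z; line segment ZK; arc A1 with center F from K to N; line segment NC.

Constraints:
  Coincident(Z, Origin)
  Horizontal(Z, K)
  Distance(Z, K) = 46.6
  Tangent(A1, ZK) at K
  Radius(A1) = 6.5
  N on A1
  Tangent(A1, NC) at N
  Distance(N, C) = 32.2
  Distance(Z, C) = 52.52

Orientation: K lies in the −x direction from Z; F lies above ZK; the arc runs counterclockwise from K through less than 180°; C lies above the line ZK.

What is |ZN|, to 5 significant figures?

40.554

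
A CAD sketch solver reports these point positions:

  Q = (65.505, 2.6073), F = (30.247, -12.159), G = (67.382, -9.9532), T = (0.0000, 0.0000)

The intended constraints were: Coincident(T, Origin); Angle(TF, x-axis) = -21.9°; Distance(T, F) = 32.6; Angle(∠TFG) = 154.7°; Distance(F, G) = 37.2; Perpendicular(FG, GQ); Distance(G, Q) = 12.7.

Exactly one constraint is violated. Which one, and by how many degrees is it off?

Perpendicular(FG, GQ) — off by 5.10°.

T = (0.00, 0.00) ✓; TF at -21.90° ✓; |TF| = 32.60 ✓; ∠TFG = 154.7° ✓; |FG| = 37.20 ✓; ∠(FG, GQ) = 95.10° ✗; |GQ| = 12.70 ✓.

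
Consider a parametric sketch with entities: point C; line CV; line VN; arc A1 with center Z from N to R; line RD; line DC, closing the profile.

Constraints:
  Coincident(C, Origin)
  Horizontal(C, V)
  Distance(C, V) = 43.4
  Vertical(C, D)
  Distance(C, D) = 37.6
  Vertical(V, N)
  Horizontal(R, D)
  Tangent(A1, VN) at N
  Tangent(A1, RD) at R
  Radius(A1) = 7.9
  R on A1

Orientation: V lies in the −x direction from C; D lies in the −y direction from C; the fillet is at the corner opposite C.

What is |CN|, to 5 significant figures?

52.589

C is at the origin; CV is horizontal with |CV| = 43.4 and V on the −x side, so V = (-43.400, 0.0000). C and D share the same x with |CD| = 37.6 and D on the −y side, so D = (0.0000, -37.600). The virtual corner opposite C is at (-43.400, -37.600). A1 meets VN tangentially, so ZN is at right angles to VN and since A1 is tangent to RD there, ZR ⟂ RD, with radius 7.9, so the center Z sits 7.9 in from both sides at Z = (-35.500, -29.700). That places the tangent points at N = (-43.400, -29.700) on VN and R = (-35.500, -37.600) on RD. Then |CN| = |N − C| = 52.589.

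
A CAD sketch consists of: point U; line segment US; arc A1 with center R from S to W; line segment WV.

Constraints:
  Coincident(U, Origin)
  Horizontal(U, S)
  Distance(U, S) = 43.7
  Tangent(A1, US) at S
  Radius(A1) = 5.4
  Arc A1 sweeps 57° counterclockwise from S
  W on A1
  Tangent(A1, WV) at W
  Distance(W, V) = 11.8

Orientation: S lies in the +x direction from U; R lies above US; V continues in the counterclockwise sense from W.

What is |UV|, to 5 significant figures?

56.035

U is at the origin; US is horizontal with |US| = 43.7 and S on the +x side, so S = (43.700, 0.0000). Tangency of A1 to US means the radius RS is perpendicular to US, so R = S + (0, 5.4) = (43.700, 5.4000). On A1, S sits at bearing -90° from R; a 57° counterclockwise sweep puts W at bearing -33°, so W = R + 5.4·(cos -33°, sin -33°) = (48.229, 2.4589). The tangent condition forces RW to be normal to WV, so WV runs along (−sin -33°, cos -33°); with |WV| = 11.8, V = (54.656, 12.355). Then |UV| = |V − U| = 56.035.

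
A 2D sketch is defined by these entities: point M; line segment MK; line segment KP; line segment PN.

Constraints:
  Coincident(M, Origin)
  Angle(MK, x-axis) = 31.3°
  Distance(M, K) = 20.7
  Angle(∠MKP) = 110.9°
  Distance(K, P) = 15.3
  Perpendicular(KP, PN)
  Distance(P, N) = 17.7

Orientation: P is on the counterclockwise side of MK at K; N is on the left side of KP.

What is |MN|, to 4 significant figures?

22.74

M is at the origin; MK runs at 31.3° with length 20.7, so K = 20.7·(cos 31.3°, sin 31.3°) = (17.69, 10.75). ∠MKP = 110.9°, so KP runs at 31.3° + (180° − 110.9°) = 100.4° from the x-axis; with |KP| = 15.3, P = K + 15.3·(cos 100.4°, sin 100.4°) = (14.93, 25.80). The perpendicularity gives PN at right angles to KP; with |PN| = 17.7 on the left of KP, N = P + 17.7·(-0.9836, -0.1805) = (-2.484, 22.61). Then |MN| = |N − M| = 22.74.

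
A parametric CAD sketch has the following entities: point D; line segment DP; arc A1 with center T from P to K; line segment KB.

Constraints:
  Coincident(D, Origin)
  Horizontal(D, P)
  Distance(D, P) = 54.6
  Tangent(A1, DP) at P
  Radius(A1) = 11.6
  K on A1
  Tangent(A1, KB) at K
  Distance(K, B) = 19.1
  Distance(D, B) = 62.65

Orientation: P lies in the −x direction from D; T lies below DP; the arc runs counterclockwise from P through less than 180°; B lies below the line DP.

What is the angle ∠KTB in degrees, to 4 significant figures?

58.73°

D is at the origin; DP is horizontal with |DP| = 54.6 and P on the −x side, so P = (-54.60, 0.000). The tangent condition forces TP to be normal to DP, so T = P + (0, -11.6) = (-54.60, -11.60). Since TK ⟂ KB (tangency), |TB| = √(11.6² + 19.1²) = 22.35 regardless of where K sits on A1. So B lies on both circle(D, 62.65) and circle(T, 22.35); the below-DP intersection is B = (-52.71, -33.87). K is the foot of the tangent from B: K = (-63.97, -18.44).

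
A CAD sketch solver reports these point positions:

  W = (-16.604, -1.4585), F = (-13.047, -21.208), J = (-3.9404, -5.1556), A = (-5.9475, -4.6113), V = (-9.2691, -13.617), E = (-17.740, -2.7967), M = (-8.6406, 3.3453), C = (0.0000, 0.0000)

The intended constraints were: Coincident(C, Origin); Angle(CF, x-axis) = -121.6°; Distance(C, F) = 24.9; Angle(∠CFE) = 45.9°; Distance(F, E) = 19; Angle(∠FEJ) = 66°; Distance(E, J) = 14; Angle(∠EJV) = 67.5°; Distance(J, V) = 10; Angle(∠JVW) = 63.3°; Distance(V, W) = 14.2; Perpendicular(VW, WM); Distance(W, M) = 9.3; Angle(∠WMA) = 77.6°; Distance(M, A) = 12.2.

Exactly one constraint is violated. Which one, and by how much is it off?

Distance(M, A) = 12.2 — off by 3.80.

C = (0.00, 0.00) ✓; CF at -121.6° ✓; |CF| = 24.90 ✓; ∠CFE = 45.90° ✓; |FE| = 19.00 ✓; ∠FEJ = 66.00° ✓; |EJ| = 14.00 ✓; ∠EJV = 67.50° ✓; |JV| = 10.00 ✓; ∠JVW = 63.30° ✓; |VW| = 14.20 ✓; ∠(VW, WM) = 90.00° ✓; |WM| = 9.300 ✓; ∠WMA = 77.60° ✓; |MA| = 8.400 ✗.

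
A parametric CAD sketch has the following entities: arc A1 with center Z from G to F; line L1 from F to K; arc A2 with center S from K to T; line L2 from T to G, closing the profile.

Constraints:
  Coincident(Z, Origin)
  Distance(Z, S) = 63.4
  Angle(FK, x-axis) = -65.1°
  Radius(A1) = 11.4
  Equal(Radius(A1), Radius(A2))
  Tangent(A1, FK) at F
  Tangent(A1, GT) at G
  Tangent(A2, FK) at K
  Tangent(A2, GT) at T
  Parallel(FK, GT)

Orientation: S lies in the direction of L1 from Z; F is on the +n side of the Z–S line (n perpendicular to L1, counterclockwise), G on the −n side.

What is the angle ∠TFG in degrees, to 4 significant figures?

70.22°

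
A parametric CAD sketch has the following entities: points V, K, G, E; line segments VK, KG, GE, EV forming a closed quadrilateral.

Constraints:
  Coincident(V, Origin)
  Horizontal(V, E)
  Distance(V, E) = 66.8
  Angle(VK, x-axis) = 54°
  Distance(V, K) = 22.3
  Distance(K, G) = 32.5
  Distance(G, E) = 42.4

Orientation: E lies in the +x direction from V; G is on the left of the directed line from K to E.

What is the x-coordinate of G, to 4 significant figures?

41.43

V is at the origin; V and E share the same y with |VE| = 66.8 and E in +x, so E = (66.8, 0). VK runs at 54.0° with |VK| = 22.3, so K = (13.11, 18.04). G is determined by |KG| = 32.5 and |GE| = 42.4 together: it lies at the intersection of circle(K, 32.5) and circle(E, 42.4). With |KE| = 56.64, the foot of the radical line on KE is 21.78 from K and the perpendicular offset is √(32.5² − 21.78²) = 24.13. Taking the left-of-KE solution: G = (41.43, 33.98).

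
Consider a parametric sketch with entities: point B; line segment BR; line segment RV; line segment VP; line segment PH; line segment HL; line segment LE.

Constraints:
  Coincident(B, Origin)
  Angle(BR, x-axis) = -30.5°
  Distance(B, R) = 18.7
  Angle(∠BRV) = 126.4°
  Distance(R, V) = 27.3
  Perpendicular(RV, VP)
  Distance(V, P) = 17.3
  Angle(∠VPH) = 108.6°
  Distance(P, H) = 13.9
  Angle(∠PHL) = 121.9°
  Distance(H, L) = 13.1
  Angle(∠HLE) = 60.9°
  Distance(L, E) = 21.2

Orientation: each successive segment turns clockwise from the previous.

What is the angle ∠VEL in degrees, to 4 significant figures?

143.4°

B is at the origin; BR runs at -30.5° with length 18.7, so R = (16.11, -9.491). ∠BRV = 126.4° gives RV at -84.10° from the x-axis; with |RV| = 27.3, V = (18.92, -36.65). The perpendicularity gives VP at right angles to RV, so VP runs at -174.1°; with |VP| = 17.3, P = (1.710, -38.42). ∠VPH = 108.6° gives PH at 114.5° from the x-axis; with |PH| = 13.9, H = (-4.054, -25.78). ∠PHL = 121.9° gives HL at 56.40° from the x-axis; with |HL| = 13.1, L = (3.196, -14.86). ∠HLE = 60.9° gives LE at -62.70° from the x-axis; with |LE| = 21.2, E = (12.92, -33.70). Then cos ∠VEL = EV·EL / (|EV||EL|), giving 143.4°.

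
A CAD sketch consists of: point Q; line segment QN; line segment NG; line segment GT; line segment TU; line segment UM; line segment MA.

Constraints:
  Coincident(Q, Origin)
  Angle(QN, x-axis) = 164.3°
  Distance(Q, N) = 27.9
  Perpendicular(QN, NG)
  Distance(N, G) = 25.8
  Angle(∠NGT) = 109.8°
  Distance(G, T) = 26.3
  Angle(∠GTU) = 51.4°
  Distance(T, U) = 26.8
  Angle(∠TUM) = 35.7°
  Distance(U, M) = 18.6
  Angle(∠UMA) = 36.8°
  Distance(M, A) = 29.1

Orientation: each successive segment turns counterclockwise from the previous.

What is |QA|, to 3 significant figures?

11.7

Q is at the origin; QN runs at 164.3° with length 27.9, so N = (-26.9, 7.55). QN ⟂ NG, so NG runs at -106°; with |NG| = 25.8, G = (-33.8, -17.3). ∠NGT = 109.8° gives GT at -35.5° from the x-axis; with |GT| = 26.3, T = (-12.4, -32.6). ∠GTU = 51.4° gives TU at 93.1° from the x-axis; with |TU| = 26.8, U = (-13.9, -5.80). ∠TUM = 35.7° gives UM at -123° from the x-axis; with |UM| = 18.6, M = (-23.9, -21.5). ∠UMA = 36.8° gives MA at 20.6° from the x-axis; with |MA| = 29.1, A = (3.34, -11.2). Then |QA| = |A − Q| = 11.7.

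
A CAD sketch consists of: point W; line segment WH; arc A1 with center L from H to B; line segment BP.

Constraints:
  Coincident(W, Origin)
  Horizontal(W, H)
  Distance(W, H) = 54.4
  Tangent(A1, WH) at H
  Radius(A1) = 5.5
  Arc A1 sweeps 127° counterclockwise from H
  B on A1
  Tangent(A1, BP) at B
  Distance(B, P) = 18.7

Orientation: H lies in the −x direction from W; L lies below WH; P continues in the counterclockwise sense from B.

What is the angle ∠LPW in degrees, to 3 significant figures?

84.1°

On A1, H sits at bearing 90° from L; a 127° counterclockwise sweep puts B at bearing 217°, so B = L + 5.5·(cos 217°, sin 217°) = (-58.8, -8.81). Since A1 is tangent to BP there, LB ⟂ BP, so BP runs along (−sin 217°, cos 217°); with |BP| = 18.7, P = (-47.5, -23.7). Then cos ∠LPW = PL·PW / (|PL||PW|), giving 84.1°.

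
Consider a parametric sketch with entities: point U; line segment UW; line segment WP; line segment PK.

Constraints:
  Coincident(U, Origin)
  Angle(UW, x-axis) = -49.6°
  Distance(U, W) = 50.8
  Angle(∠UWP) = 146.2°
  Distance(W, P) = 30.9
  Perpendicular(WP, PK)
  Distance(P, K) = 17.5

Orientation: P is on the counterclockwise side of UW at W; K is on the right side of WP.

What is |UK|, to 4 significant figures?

86.25

∠UWP = 146.2°, so WP runs at -49.6° + (180° − 146.2°) = -15.80° from the x-axis; with |WP| = 30.9, P = W + 30.9·(cos -15.80°, sin -15.80°) = (62.66, -47.10). WP is perpendicular to PK; with |PK| = 17.5 on the right of WP, K = P + 17.5·(-0.2723, -0.9622) = (57.89, -63.94). Then |UK| = |K − U| = 86.25.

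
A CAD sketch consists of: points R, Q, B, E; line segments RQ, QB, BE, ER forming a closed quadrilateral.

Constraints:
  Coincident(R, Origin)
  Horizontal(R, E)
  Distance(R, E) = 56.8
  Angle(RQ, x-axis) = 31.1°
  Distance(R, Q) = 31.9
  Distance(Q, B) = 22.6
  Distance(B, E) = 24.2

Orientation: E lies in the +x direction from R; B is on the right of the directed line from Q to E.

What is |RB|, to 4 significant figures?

33.62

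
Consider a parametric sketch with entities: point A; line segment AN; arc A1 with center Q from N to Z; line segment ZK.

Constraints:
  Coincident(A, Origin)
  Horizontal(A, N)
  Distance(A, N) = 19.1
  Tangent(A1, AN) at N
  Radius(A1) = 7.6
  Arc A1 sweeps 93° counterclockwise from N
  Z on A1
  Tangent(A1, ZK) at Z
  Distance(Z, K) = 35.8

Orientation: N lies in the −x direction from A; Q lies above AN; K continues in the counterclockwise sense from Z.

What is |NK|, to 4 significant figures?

44.12

A is at the origin; A and N share the same y with |AN| = 19.1 and N on the −x side, so N = (-19.10, 0.000). Tangency of A1 to AN means the radius QN is perpendicular to AN, so Q = N + (0, 7.6) = (-19.10, 7.600). On A1, N sits at bearing -90° from Q; a 93° counterclockwise sweep puts Z at bearing 3°, so Z = Q + 7.6·(cos 3°, sin 3°) = (-11.51, 7.998). A1 meets ZK tangentially, so QZ is at right angles to ZK, so ZK runs along (−sin 3°, cos 3°); with |ZK| = 35.8, K = (-13.38, 43.75). Then |NK| = |K − N| = 44.12.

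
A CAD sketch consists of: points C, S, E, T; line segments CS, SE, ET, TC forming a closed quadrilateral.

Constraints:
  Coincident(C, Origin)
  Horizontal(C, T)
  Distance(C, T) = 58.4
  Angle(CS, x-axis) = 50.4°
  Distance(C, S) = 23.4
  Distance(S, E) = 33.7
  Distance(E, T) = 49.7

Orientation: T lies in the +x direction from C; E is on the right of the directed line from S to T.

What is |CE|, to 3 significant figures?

19.1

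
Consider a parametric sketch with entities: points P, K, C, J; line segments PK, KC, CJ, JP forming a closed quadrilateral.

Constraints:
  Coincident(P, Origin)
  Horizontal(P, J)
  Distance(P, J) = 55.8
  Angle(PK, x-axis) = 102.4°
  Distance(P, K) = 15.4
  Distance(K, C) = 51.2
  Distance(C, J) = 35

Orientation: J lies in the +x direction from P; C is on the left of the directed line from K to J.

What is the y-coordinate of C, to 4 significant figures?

33.15

P is at the origin; PJ is horizontal with |PJ| = 55.8 and J in +x, so J = (55.8, 0). PK runs at 102.4° with |PK| = 15.4, so K = (-3.307, 15.04). C is determined by |KC| = 51.2 and |CJ| = 35.0 together: it lies at the intersection of circle(K, 51.2) and circle(J, 35.0). With |KJ| = 60.99, the foot of the radical line on KJ is 41.94 from K and the perpendicular offset is √(51.2² − 41.94²) = 29.36. Taking the left-of-KJ solution: C = (44.58, 33.15).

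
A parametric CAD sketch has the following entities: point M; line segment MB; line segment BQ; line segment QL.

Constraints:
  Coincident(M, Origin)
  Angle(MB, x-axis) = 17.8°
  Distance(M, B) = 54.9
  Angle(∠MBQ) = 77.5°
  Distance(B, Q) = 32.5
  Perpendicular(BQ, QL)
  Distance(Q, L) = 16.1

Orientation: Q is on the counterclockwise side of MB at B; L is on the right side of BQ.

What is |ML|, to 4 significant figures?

72.68

M is at the origin; MB runs at 17.8° with length 54.9, so B = 54.9·(cos 17.8°, sin 17.8°) = (52.27, 16.78). ∠MBQ = 77.5°, so BQ runs at 17.8° + (180° − 77.5°) = 120.3° from the x-axis; with |BQ| = 32.5, Q = B + 32.5·(cos 120.3°, sin 120.3°) = (35.87, 44.84). BQ is perpendicular to QL; with |QL| = 16.1 on the right of BQ, L = Q + 16.1·(0.8634, 0.5045) = (49.78, 52.97). Then |ML| = |L − M| = 72.68.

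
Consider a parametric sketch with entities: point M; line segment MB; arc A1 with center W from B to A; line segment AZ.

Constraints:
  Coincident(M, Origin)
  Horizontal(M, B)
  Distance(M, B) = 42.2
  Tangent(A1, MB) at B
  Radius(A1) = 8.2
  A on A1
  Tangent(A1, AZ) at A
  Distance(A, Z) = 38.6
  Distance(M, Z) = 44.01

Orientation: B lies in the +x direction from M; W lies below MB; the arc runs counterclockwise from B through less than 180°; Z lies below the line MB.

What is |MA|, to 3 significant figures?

35.1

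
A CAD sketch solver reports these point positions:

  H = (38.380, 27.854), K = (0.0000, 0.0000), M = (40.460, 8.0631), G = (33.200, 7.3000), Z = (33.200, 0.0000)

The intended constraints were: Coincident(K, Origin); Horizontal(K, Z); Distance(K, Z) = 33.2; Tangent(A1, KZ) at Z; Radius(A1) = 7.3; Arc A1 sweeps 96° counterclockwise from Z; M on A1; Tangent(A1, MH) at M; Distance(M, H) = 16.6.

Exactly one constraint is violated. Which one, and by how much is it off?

Distance(M, H) = 16.6 — off by 3.30.

K = (0.00, 0.00) ✓; K.y = 0.00, Z.y = 0.00 ✓; |KZ| = 33.20 ✓; ∠(GZ, ZK) = 90.00° ✓; |GZ| = 7.300 ✓; bearing(G→M) − bearing(G→Z) = 96.00° ✓; |GM| = 7.300 ✓; ∠(GM, MH) = 90.00° ✓; |MH| = 19.90 ✗.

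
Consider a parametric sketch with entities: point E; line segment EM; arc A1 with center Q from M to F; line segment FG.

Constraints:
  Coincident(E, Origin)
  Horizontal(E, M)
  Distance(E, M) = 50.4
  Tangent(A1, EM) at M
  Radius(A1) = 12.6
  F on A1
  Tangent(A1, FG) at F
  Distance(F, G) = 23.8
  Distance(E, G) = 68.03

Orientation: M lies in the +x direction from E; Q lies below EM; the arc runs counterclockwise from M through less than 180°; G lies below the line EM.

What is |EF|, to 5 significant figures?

45.572

E is at the origin; E and M share the same y with |EM| = 50.4 and M on the +x side, so M = (50.400, 0.0000). Since A1 is tangent to EM there, QM ⟂ EM, so Q = M + (0, -12.6) = (50.400, -12.600). Since QF ⟂ FG (tangency), |QG| = √(12.6² + 23.8²) = 26.930 regardless of where F sits on A1. So G lies on both circle(E, 68.03) and circle(Q, 26.930); the below-EM intersection is G = (55.746, -38.994). F is the foot of the tangent from G: F = (40.656, -20.589).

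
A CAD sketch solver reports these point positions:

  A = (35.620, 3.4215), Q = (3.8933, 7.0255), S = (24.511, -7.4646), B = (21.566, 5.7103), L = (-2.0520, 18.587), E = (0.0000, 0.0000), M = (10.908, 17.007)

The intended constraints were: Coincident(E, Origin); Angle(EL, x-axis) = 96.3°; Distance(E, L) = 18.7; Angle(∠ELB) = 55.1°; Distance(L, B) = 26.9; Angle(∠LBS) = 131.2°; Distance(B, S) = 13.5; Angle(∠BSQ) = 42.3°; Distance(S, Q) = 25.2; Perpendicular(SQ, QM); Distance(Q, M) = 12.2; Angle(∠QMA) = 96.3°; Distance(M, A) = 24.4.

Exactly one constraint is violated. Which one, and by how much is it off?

Distance(M, A) = 24.4 — off by 3.80.

E = (0.00, 0.00) ✓; EL at 96.30° ✓; |EL| = 18.70 ✓; ∠ELB = 55.10° ✓; |LB| = 26.90 ✓; ∠LBS = 131.2° ✓; |BS| = 13.50 ✓; ∠BSQ = 42.30° ✓; |SQ| = 25.20 ✓; ∠(SQ, QM) = 90.00° ✓; |QM| = 12.20 ✓; ∠QMA = 96.30° ✓; |MA| = 28.20 ✗.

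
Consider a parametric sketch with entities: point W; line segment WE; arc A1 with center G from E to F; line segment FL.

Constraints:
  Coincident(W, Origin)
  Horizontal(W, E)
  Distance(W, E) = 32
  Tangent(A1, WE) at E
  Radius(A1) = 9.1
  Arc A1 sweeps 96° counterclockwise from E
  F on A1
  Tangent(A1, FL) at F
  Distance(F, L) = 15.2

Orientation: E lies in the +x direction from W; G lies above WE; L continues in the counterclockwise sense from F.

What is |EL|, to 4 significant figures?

26.25

W is at the origin; W and E share the same y with |WE| = 32.0 and E on the +x side, so E = (32.00, 0.000). Since A1 is tangent to WE there, GE ⟂ WE, so G = E + (0, 9.1) = (32.00, 9.100). On A1, E sits at bearing -90° from G; a 96° counterclockwise sweep puts F at bearing 6°, so F = G + 9.1·(cos 6°, sin 6°) = (41.05, 10.05). A1 meets FL tangentially, so GF is at right angles to FL, so FL runs along (−sin 6°, cos 6°); with |FL| = 15.2, L = (39.46, 25.17). Then |EL| = |L − E| = 26.25.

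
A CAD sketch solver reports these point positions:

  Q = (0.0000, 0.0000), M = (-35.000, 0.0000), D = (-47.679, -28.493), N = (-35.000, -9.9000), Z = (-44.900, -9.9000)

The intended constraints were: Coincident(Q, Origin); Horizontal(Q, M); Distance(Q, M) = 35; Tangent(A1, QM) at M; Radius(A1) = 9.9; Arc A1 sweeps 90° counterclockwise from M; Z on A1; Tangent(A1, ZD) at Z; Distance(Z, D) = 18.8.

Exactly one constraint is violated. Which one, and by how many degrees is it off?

Tangent(A1, ZD) at Z — off by 8.50°.

Q = (0.00, 0.00) ✓; Q.y = 0.00, M.y = 0.00 ✓; |QM| = 35.00 ✓; ∠(NM, MQ) = 90.00° ✓; |NM| = 9.900 ✓; bearing(N→Z) − bearing(N→M) = 90.00° ✓; |NZ| = 9.900 ✓; ∠(NZ, ZD) = 98.50° ✗; |ZD| = 18.80 ✓.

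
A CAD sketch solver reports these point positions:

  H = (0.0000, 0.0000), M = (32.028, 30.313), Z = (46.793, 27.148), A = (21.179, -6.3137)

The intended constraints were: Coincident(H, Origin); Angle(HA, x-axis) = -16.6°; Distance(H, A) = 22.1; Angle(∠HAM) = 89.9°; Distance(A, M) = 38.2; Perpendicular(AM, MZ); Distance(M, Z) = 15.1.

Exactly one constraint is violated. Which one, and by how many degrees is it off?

Perpendicular(AM, MZ) — off by 4.40°.

H = (0.00, 0.00) ✓; HA at -16.60° ✓; |HA| = 22.10 ✓; ∠HAM = 89.90° ✓; |AM| = 38.20 ✓; ∠(AM, MZ) = 85.60° ✗; |MZ| = 15.10 ✓.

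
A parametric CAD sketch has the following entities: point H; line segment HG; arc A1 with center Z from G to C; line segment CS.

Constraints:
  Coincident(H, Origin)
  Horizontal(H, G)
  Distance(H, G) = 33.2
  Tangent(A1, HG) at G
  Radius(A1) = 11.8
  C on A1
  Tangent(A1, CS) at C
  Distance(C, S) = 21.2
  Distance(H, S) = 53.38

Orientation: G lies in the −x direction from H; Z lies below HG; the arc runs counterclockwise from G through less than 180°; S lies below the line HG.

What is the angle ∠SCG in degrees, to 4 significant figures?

129.0°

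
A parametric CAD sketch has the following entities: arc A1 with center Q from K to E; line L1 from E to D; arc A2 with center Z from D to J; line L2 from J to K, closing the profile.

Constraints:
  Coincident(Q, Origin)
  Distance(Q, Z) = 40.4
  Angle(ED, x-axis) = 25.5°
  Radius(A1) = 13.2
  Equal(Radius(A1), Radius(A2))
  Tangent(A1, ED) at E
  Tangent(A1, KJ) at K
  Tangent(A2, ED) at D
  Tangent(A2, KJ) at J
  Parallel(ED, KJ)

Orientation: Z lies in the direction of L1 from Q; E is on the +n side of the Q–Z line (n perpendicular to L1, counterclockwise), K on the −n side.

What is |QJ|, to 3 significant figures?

42.5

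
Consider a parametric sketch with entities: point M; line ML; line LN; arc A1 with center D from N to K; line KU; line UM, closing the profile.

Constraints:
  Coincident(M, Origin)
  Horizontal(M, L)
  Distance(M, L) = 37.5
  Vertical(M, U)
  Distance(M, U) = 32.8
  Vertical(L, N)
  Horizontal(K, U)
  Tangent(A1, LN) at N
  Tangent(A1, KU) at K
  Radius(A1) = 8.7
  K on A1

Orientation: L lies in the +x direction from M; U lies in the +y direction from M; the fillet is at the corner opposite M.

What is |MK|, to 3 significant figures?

43.6

M is at the origin; ML is horizontal with |ML| = 37.5 and L on the +x side, so L = (37.5, 0.00). M and U share the same x with |MU| = 32.8 and U on the +y side, so U = (0.00, 32.8). The virtual corner opposite M is at (37.5, 32.8). A1 meets LN tangentially, so DN is at right angles to LN and the tangent condition forces DK to be normal to KU, with radius 8.7, so the center D sits 8.7 in from both sides at D = (28.8, 24.1). That places the tangent points at N = (37.5, 24.1) on LN and K = (28.8, 32.8) on KU. Then |MK| = |K − M| = 43.6.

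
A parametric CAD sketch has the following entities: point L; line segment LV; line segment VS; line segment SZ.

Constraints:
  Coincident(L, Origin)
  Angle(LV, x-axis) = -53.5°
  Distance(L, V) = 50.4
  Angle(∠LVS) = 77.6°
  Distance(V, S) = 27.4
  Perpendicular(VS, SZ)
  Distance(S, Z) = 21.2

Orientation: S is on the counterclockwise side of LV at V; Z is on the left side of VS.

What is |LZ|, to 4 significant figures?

32.56

L is at the origin; LV runs at -53.5° with length 50.4, so V = 50.4·(cos -53.5°, sin -53.5°) = (29.98, -40.51). ∠LVS = 77.6°, so VS runs at -53.5° + (180° − 77.6°) = 48.90° from the x-axis; with |VS| = 27.4, S = V + 27.4·(cos 48.90°, sin 48.90°) = (47.99, -19.87). VS ⟂ SZ; with |SZ| = 21.2 on the left of VS, Z = S + 21.2·(-0.7536, 0.6574) = (32.02, -5.930). Then |LZ| = |Z − L| = 32.56.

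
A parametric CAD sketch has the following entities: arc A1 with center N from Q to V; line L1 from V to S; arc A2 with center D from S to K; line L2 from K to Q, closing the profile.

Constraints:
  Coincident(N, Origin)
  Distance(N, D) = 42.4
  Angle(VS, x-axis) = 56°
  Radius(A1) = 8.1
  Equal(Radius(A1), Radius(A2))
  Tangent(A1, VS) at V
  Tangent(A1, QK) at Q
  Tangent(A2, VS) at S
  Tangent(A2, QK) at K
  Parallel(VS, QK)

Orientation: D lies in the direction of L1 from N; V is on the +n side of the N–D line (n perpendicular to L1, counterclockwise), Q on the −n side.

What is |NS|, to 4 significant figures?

43.17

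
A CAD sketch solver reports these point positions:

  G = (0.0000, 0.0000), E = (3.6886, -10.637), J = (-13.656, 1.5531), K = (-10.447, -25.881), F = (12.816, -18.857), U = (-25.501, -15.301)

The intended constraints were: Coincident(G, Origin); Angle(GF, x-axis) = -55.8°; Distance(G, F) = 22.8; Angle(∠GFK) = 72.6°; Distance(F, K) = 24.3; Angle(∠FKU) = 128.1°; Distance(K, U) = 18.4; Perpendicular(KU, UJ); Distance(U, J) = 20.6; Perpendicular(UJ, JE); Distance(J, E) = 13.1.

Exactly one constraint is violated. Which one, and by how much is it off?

Distance(J, E) = 13.1 — off by 8.10.

G = (0.00, 0.00) ✓; GF at -55.80° ✓; |GF| = 22.80 ✓; ∠GFK = 72.60° ✓; |FK| = 24.30 ✓; ∠FKU = 128.1° ✓; |KU| = 18.40 ✓; ∠(KU, UJ) = 90.00° ✓; |UJ| = 20.60 ✓; ∠(UJ, JE) = 90.00° ✓; |JE| = 21.20 ✗.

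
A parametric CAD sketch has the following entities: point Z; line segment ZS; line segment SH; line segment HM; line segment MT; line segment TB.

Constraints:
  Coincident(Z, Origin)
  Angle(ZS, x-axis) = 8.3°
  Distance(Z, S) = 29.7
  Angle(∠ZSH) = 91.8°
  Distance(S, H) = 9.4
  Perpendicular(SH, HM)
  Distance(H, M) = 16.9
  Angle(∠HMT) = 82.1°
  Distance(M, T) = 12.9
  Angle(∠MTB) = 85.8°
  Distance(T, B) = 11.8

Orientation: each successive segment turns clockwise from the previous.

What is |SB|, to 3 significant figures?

3.70

Z is at the origin; ZS runs at 8.3° with length 29.7, so S = (29.4, 4.29). ∠ZSH = 91.8° gives SH at -79.9° from the x-axis; with |SH| = 9.4, H = (31.0, -4.97). The perpendicularity gives HM at right angles to SH, so HM runs at -170°; with |HM| = 16.9, M = (14.4, -7.93). ∠HMT = 82.1° gives MT at 92.2° from the x-axis; with |MT| = 12.9, T = (13.9, 4.96). ∠MTB = 85.8° gives TB at -2.00° from the x-axis; with |TB| = 11.8, B = (25.7, 4.55). Then |SB| = |B − S| = 3.70.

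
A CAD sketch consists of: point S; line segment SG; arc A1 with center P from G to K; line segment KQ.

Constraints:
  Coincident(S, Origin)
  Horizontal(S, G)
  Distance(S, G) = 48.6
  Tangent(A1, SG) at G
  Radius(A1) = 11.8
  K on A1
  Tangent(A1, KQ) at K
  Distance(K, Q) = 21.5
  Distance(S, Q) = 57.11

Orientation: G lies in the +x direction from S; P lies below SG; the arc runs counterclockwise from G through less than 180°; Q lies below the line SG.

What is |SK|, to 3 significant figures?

40.6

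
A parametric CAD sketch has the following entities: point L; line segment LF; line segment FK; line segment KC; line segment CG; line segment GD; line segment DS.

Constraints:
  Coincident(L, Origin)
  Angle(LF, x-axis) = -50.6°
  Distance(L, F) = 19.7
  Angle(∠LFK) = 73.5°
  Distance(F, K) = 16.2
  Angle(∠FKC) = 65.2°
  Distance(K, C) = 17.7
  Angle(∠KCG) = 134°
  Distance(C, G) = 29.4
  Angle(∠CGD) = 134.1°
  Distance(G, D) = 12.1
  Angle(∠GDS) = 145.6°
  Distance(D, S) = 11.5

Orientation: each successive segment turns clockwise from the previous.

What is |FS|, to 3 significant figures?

36.8

L is at the origin; LF runs at -50.6° with length 19.7, so F = (12.5, -15.2). ∠LFK = 73.5° gives FK at -157° from the x-axis; with |FK| = 16.2, K = (-2.42, -21.5). ∠FKC = 65.2° gives KC at 88.1° from the x-axis; with |KC| = 17.7, C = (-1.83, -3.84). ∠KCG = 134.0° gives CG at 42.1° from the x-axis; with |CG| = 29.4, G = (20.0, 15.9). ∠CGD = 134.1° gives GD at -3.80° from the x-axis; with |GD| = 12.1, D = (32.1, 15.1). ∠GDS = 145.6° gives DS at -38.2° from the x-axis; with |DS| = 11.5, S = (41.1, 7.96). Then |FS| = |S − F| = 36.8.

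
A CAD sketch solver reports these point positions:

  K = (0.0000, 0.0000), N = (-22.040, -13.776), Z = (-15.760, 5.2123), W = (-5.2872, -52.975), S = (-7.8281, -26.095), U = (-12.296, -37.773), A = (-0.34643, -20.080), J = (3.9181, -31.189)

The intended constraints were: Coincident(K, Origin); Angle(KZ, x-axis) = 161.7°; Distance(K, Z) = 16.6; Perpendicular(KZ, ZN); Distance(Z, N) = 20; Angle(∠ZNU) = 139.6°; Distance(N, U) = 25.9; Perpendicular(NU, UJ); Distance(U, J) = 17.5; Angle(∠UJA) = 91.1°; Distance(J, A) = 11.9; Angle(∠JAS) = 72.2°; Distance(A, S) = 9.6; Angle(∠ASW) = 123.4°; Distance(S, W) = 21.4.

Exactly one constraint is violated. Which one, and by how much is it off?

Distance(S, W) = 21.4 — off by 5.60.

K = (0.00, 0.00) ✓; KZ at 161.7° ✓; |KZ| = 16.60 ✓; ∠(KZ, ZN) = 90.00° ✓; |ZN| = 20.00 ✓; ∠ZNU = 139.6° ✓; |NU| = 25.90 ✓; ∠(NU, UJ) = 90.00° ✓; |UJ| = 17.50 ✓; ∠UJA = 91.10° ✓; |JA| = 11.90 ✓; ∠JAS = 72.20° ✓; |AS| = 9.600 ✓; ∠ASW = 123.4° ✓; |SW| = 27.00 ✗.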